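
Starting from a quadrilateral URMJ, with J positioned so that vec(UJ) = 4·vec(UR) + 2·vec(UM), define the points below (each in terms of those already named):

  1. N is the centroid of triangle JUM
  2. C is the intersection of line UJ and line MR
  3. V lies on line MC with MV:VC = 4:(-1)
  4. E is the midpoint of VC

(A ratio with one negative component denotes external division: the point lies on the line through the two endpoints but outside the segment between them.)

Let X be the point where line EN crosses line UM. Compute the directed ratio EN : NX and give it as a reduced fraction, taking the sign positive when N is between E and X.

Work in coordinates with U = (0, 0), R = (1, 0), M = (0, 1), J = (4, 2).
1. N is the centroid of triangle JUM ⇒ N = (4/3, 1)
2. C is the intersection of line UJ and line MR ⇒ C = (2/3, 1/3)
3. V lies on line MC with MV:VC = 4:(-1) ⇒ V = (8/9, 1/9)
4. E is the midpoint of VC ⇒ E = (7/9, 2/9)
line EN meets UM at X = (0, -13/15)
N = E + t·(X−E) with t = -5/7, so EN:NX = -5/7:12/7

EN:NX = -5/12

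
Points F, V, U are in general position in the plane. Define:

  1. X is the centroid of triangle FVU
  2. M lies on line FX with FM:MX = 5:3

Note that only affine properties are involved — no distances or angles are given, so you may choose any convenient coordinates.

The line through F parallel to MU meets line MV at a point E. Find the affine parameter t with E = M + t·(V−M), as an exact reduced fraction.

t = -5/14

Set F = (0, 0), V = (1, 0), U = (0, 1); any affine frame gives the same invariant.
1. X is the centroid of triangle FVU ⇒ X = (1/3, 1/3)
2. M lies on line FX with FM:MX = 5:3 ⇒ M = (5/24, 5/24)
through F parallel to MU: direction (-5/24, 19/24); meets MV at E = (-25/336, 95/336)
E = M + t·(V−M) with t = -5/14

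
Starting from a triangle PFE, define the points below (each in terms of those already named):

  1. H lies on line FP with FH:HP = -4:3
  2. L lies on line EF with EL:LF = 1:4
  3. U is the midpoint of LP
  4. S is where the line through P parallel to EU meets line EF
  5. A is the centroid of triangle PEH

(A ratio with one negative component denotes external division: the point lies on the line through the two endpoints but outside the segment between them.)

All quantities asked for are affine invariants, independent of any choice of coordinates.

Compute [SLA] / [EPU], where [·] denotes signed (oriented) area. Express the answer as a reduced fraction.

[SLA]:[EPU] = -20/3

Work in coordinates with P = (0, 0), F = (1, 0), E = (0, 1).
1. H lies on line FP with FH:HP = -4:3 ⇒ H = (-3, 0)
2. L lies on line EF with EL:LF = 1:4 ⇒ L = (1/5, 4/5)
3. U is the midpoint of LP ⇒ U = (1/10, 2/5)
4. S is where the line through P parallel to EU meets line EF ⇒ S = (-1/5, 6/5)
5. A is the centroid of triangle PEH ⇒ A = (-1, 1/3)
2·[SLA] = -2/3, 2·[EPU] = 1/10
[SLA]:[EPU] = -2/3:1/10 = -20/3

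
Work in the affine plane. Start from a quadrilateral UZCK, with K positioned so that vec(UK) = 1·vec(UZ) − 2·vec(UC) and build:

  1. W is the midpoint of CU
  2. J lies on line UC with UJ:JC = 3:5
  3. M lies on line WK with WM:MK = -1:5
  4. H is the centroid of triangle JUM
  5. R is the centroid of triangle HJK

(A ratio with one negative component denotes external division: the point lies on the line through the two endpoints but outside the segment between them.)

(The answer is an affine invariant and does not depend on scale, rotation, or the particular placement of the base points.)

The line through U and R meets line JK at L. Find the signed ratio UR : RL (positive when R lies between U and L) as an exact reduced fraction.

Work in coordinates with U = (0, 0), Z = (1, 0), C = (0, 1), K = (1, -2).
1. W is the midpoint of CU ⇒ W = (0, 1/2)
2. J lies on line UC with UJ:JC = 3:5 ⇒ J = (0, 3/8)
3. M lies on line WK with WM:MK = -1:5 ⇒ M = (-1/4, 9/8)
4. H is the centroid of triangle JUM ⇒ H = (-1/12, 1/2)
5. R is the centroid of triangle HJK ⇒ R = (11/36, -3/8)
line UR meets JK at L = (33/101, -81/202)
R = U + t·(L−U) with t = 101/108, so UR:RL = 101/108:7/108

UR:RL = 101/7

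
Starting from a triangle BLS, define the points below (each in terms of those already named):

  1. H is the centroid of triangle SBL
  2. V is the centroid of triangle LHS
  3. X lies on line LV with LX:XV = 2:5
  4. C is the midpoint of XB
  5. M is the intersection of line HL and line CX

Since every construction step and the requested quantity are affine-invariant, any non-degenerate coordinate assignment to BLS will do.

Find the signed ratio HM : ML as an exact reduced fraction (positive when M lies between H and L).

Choose coordinates B = (0, 0), L = (1, 0), S = (0, 1).
1. H is the centroid of triangle SBL ⇒ H = (1/3, 1/3)
2. V is the centroid of triangle LHS ⇒ V = (4/9, 4/9)
3. X lies on line LV with LX:XV = 2:5 ⇒ X = (53/63, 8/63)
4. C is the midpoint of XB ⇒ C = (53/126, 4/63)
5. M is the intersection of line HL and line CX ⇒ M = (53/69, 8/69)
M = H + t·(L−H) with t = 15/23, so HM:ML = t:(1−t) = 15/23:8/23

HM:ML = 15/8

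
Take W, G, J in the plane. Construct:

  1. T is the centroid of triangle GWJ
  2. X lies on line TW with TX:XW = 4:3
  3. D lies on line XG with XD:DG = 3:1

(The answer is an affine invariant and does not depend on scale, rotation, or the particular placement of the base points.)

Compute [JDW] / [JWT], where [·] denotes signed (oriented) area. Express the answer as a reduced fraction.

Assign W = (0, 0), G = (1, 0), J = (0, 1) — the answer is frame-independent, so this choice is without loss of generality.
1. T is the centroid of triangle GWJ ⇒ T = (1/3, 1/3)
2. X lies on line TW with TX:XW = 4:3 ⇒ X = (1/7, 1/7)
3. D lies on line XG with XD:DG = 3:1 ⇒ D = (11/14, 1/28)
2·[JDW] = -11/14, 2·[JWT] = 1/3
[JDW]:[JWT] = -11/14:1/3 = -33/14

[JDW]:[JWT] = -33/14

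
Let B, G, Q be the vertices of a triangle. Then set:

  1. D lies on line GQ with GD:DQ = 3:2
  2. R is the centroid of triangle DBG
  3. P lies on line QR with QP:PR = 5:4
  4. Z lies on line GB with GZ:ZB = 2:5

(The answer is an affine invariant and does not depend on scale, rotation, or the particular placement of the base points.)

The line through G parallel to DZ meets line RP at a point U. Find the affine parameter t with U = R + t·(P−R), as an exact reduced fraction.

t = -81/4

Assign B = (0, 0), G = (1, 0), Q = (0, 1) — the answer is frame-independent, so this choice is without loss of generality.
1. D lies on line GQ with GD:DQ = 3:2 ⇒ D = (2/5, 3/5)
2. R is the centroid of triangle DBG ⇒ R = (7/15, 1/5)
3. P lies on line QR with QP:PR = 5:4 ⇒ P = (7/27, 5/9)
4. Z lies on line GB with GZ:ZB = 2:5 ⇒ Z = (5/7, 0)
through G parallel to DZ: direction (11/35, -3/5); meets RP at U = (14/3, -7)
U = R + t·(P−R) with t = -81/4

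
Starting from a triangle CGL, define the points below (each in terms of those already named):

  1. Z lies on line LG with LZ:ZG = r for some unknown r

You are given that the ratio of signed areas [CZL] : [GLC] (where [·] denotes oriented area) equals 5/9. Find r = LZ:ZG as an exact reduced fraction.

r = 5/4

Set C = (0, 0), G = (1, 0), L = (0, 1); any affine frame gives the same invariant.
1. With LZ:ZG = r, write λ = r/(r+1) so Z = L + λ·(G−L); Z is affine-linear in λ
Every point depending on Z is an affine combination of Z and λ-independent points, so each such coordinate is linear in λ; the λ² term in each signed area is a multiple of (G−L)×(G−L) = 0, so 2·[CZL] and 2·[GLC] are each linear in λ. Evaluating at λ=0 and λ=1:
  2·[CZL] = λ,   2·[GLC] = 1
So [CZL]:[GLC] = (λ) / (1). Setting this equal to 5/9:
  λ = 5/9·(1)  ⇒  λ = 5/9
Then r = λ/(1−λ) = (5/9)/(4/9) = 5/4. Check: with r = 5/4, Z = (5/9, 4/9) and [CZL]:[GLC] = 5/9 as required.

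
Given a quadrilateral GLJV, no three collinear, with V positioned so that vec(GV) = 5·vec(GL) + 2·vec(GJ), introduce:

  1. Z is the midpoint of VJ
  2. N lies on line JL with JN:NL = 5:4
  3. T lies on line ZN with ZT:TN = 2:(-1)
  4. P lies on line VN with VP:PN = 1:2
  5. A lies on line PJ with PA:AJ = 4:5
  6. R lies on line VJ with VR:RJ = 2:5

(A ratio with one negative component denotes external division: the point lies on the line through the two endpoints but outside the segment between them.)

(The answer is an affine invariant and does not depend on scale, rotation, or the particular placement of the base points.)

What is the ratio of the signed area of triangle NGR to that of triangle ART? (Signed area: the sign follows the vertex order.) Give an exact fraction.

[NGR]:[ART] = -72/175

Assign G = (0, 0), L = (1, 0), J = (0, 1), V = (5, 2) — the answer is frame-independent, so this choice is without loss of generality.
1. Z is the midpoint of VJ ⇒ Z = (5/2, 3/2)
2. N lies on line JL with JN:NL = 5:4 ⇒ N = (5/9, 4/9)
3. T lies on line ZN with ZT:TN = 2:(-1) ⇒ T = (-25/18, -11/18)
4. P lies on line VN with VP:PN = 1:2 ⇒ P = (95/27, 40/27)
5. A lies on line PJ with PA:AJ = 4:5 ⇒ A = (475/243, 308/243)
6. R lies on line VJ with VR:RJ = 2:5 ⇒ R = (25/7, 12/7)
2·[NGR] = 40/63, 2·[ART] = -125/81
[NGR]:[ART] = 40/63:-125/81 = -72/175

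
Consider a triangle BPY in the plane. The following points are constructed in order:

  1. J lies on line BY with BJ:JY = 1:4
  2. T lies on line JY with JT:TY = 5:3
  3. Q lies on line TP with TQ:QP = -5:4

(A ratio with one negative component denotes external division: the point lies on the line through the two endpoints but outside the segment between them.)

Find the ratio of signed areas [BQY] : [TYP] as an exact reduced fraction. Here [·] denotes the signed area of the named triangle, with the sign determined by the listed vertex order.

[BQY]:[TYP] = -50/3

Work in coordinates with B = (0, 0), P = (1, 0), Y = (0, 1).
1. J lies on line BY with BJ:JY = 1:4 ⇒ J = (0, 1/5)
2. T lies on line JY with JT:TY = 5:3 ⇒ T = (0, 7/10)
3. Q lies on line TP with TQ:QP = -5:4 ⇒ Q = (5, -14/5)
2·[BQY] = 5, 2·[TYP] = -3/10
[BQY]:[TYP] = 5:-3/10 = -50/3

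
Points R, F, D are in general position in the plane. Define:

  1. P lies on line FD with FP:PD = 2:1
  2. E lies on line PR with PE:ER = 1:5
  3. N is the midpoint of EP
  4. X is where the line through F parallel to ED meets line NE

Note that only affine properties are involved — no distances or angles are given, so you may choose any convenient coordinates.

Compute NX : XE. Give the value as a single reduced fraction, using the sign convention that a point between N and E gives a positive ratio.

NX:XE = -5/6

Set R = (0, 0), F = (1, 0), D = (0, 1); any affine frame gives the same invariant.
1. P lies on line FD with FP:PD = 2:1 ⇒ P = (1/3, 2/3)
2. E lies on line PR with PE:ER = 1:5 ⇒ E = (5/18, 5/9)
3. N is the midpoint of EP ⇒ N = (11/36, 11/18)
4. X is where the line through F parallel to ED meets line NE ⇒ X = (4/9, 8/9)
X = N + t·(E−N) with t = -5, so NX:XE = t:(1−t) = -5:6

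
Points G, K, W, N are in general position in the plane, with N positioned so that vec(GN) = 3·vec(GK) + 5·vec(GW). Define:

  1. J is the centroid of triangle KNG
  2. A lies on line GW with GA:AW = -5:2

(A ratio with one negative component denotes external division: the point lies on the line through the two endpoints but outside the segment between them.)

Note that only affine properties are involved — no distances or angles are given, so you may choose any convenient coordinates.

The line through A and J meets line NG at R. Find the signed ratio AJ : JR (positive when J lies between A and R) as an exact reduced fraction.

AJ:JR = -4

Work in coordinates with G = (0, 0), K = (1, 0), W = (0, 1), N = (3, 5).
1. J is the centroid of triangle KNG ⇒ J = (4/3, 5/3)
2. A lies on line GW with GA:AW = -5:2 ⇒ A = (0, 5/3)
line AJ meets NG at R = (1, 5/3)
J = A + t·(R−A) with t = 4/3, so AJ:JR = 4/3:-1/3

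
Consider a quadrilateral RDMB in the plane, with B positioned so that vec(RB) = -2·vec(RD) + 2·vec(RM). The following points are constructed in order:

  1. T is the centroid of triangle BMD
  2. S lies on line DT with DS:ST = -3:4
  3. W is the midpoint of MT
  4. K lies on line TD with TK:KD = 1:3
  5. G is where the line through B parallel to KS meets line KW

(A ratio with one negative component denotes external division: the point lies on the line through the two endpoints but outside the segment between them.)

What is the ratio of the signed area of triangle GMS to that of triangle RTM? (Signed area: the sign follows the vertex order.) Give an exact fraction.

[GMS]:[RTM] = 29/4

Set R = (0, 0), D = (1, 0), M = (0, 1), B = (-2, 2); any affine frame gives the same invariant.
1. T is the centroid of triangle BMD ⇒ T = (-1/3, 1)
2. S lies on line DT with DS:ST = -3:4 ⇒ S = (5, -3)
3. W is the midpoint of MT ⇒ W = (-1/6, 1)
4. K lies on line TD with TK:KD = 1:3 ⇒ K = (0, 3/4)
5. G is where the line through B parallel to KS meets line KW ⇒ G = (1/3, 1/4)
2·[GMS] = -29/12, 2·[RTM] = -1/3
[GMS]:[RTM] = -29/12:-1/3 = 29/4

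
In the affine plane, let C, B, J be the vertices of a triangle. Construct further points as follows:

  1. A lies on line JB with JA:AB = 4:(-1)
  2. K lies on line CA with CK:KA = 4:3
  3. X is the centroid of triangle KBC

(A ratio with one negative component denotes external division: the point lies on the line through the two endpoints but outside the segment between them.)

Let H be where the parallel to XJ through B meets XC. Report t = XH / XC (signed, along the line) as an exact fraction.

t = -30/37

Work in coordinates with C = (0, 0), B = (1, 0), J = (0, 1).
1. A lies on line JB with JA:AB = 4:(-1) ⇒ A = (4/3, -1/3)
2. K lies on line CA with CK:KA = 4:3 ⇒ K = (16/21, -4/21)
3. X is the centroid of triangle KBC ⇒ X = (37/63, -4/63)
through B parallel to XJ: direction (-37/63, 67/63); meets XC at H = (67/63, -268/2331)
H = X + t·(C−X) with t = -30/37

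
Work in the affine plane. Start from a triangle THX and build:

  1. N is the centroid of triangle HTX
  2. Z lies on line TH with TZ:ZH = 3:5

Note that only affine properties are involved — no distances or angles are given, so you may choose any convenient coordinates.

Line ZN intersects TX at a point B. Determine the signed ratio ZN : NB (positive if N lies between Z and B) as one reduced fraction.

Work in coordinates with T = (0, 0), H = (1, 0), X = (0, 1).
1. N is the centroid of triangle HTX ⇒ N = (1/3, 1/3)
2. Z lies on line TH with TZ:ZH = 3:5 ⇒ Z = (3/8, 0)
line ZN meets TX at B = (0, 3)
N = Z + t·(B−Z) with t = 1/9, so ZN:NB = 1/9:8/9

ZN:NB = 1/8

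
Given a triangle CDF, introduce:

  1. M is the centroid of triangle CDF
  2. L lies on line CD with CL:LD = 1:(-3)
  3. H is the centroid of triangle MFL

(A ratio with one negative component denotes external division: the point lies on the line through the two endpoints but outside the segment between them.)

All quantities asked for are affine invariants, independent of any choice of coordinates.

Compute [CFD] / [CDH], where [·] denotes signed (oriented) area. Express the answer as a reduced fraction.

[CFD]:[CDH] = -9/4

Choose coordinates C = (0, 0), D = (1, 0), F = (0, 1).
1. M is the centroid of triangle CDF ⇒ M = (1/3, 1/3)
2. L lies on line CD with CL:LD = 1:(-3) ⇒ L = (-1/2, 0)
3. H is the centroid of triangle MFL ⇒ H = (-1/18, 4/9)
2·[CFD] = -1, 2·[CDH] = 4/9
[CFD]:[CDH] = -1:4/9 = -9/4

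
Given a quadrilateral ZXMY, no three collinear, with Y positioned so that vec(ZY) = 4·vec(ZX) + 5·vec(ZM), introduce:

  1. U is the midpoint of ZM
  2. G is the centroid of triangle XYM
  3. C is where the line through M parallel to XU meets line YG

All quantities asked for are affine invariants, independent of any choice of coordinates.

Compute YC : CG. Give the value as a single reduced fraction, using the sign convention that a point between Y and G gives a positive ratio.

Set Z = (0, 0), X = (1, 0), M = (0, 1), Y = (4, 5); any affine frame gives the same invariant.
1. U is the midpoint of ZM ⇒ U = (0, 1/2)
2. G is the centroid of triangle XYM ⇒ G = (5/3, 2)
3. C is where the line through M parallel to XU meets line YG ⇒ C = (16/25, 17/25)
C = Y + t·(G−Y) with t = 36/25, so YC:CG = t:(1−t) = 36/25:-11/25

YC:CG = -36/11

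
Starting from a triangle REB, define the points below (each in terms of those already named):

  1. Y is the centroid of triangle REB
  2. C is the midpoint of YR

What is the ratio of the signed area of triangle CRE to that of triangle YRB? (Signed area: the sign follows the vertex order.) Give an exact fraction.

[CRE]:[YRB] = -1/2

Set R = (0, 0), E = (1, 0), B = (0, 1); any affine frame gives the same invariant.
1. Y is the centroid of triangle REB ⇒ Y = (1/3, 1/3)
2. C is the midpoint of YR ⇒ C = (1/6, 1/6)
2·[CRE] = 1/6, 2·[YRB] = -1/3
[CRE]:[YRB] = 1/6:-1/3 = -1/2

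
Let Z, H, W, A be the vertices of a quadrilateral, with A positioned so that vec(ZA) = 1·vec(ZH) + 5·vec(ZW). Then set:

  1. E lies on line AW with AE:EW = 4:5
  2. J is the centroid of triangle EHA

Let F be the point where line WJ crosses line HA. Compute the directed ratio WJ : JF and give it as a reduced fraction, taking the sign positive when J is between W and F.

Assign Z = (0, 0), H = (1, 0), W = (0, 1), A = (1, 5) — the answer is frame-independent, so this choice is without loss of generality.
1. E lies on line AW with AE:EW = 4:5 ⇒ E = (5/9, 29/9)
2. J is the centroid of triangle EHA ⇒ J = (23/27, 74/27)
line WJ meets HA at F = (1, 70/23)
J = W + t·(F−W) with t = 23/27, so WJ:JF = 23/27:4/27

WJ:JF = 23/4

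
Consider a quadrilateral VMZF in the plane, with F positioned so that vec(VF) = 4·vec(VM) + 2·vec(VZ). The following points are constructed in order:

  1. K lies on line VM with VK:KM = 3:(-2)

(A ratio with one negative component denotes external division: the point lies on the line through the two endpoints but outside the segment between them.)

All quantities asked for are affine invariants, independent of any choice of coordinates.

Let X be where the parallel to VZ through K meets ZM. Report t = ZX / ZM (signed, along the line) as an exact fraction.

t = 3

Set V = (0, 0), M = (1, 0), Z = (0, 1), F = (4, 2); any affine frame gives the same invariant.
1. K lies on line VM with VK:KM = 3:(-2) ⇒ K = (3, 0)
through K parallel to VZ: direction (0, 1); meets ZM at X = (3, -2)
X = Z + t·(M−Z) with t = 3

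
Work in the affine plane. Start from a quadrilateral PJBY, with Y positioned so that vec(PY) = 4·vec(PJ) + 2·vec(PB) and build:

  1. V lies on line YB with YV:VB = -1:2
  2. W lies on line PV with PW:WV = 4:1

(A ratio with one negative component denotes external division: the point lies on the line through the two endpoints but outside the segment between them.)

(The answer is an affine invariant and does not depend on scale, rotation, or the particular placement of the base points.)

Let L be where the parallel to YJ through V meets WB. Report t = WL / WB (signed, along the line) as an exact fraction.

Choose coordinates P = (0, 0), J = (1, 0), B = (0, 1), Y = (4, 2).
1. V lies on line YB with YV:VB = -1:2 ⇒ V = (8, 3)
2. W lies on line PV with PW:WV = 4:1 ⇒ W = (32/5, 12/5)
through V parallel to YJ: direction (-3, -2); meets WB at L = (320/43, 113/43)
L = W + t·(B−W) with t = -7/43

t = -7/43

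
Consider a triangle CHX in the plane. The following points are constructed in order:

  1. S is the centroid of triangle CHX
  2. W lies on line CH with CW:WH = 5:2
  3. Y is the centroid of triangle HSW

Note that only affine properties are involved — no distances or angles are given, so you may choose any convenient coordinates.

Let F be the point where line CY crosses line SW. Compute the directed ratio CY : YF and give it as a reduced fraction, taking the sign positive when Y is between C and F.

Set C = (0, 0), H = (1, 0), X = (0, 1); any affine frame gives the same invariant.
1. S is the centroid of triangle CHX ⇒ S = (1/3, 1/3)
2. W lies on line CH with CW:WH = 5:2 ⇒ W = (5/7, 0)
3. Y is the centroid of triangle HSW ⇒ Y = (43/63, 1/9)
line CY meets SW at F = (215/357, 5/51)
Y = C + t·(F−C) with t = 17/15, so CY:YF = 17/15:-2/15

CY:YF = -17/2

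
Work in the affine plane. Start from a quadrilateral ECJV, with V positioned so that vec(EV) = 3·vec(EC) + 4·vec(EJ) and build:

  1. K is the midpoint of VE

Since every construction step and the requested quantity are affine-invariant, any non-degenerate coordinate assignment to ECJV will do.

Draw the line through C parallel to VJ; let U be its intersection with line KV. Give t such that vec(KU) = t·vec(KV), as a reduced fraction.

t = -3

Choose coordinates E = (0, 0), C = (1, 0), J = (0, 1), V = (3, 4).
1. K is the midpoint of VE ⇒ K = (3/2, 2)
through C parallel to VJ: direction (-3, -3); meets KV at U = (-3, -4)
U = K + t·(V−K) with t = -3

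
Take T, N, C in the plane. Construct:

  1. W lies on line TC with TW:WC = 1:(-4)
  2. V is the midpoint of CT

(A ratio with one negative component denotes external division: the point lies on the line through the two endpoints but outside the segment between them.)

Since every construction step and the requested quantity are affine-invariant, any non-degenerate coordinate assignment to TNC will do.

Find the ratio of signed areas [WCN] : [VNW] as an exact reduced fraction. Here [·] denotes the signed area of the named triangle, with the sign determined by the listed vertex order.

[WCN]:[VNW] = 8/5

Choose coordinates T = (0, 0), N = (1, 0), C = (0, 1).
1. W lies on line TC with TW:WC = 1:(-4) ⇒ W = (0, -1/3)
2. V is the midpoint of CT ⇒ V = (0, 1/2)
2·[WCN] = -4/3, 2·[VNW] = -5/6
[WCN]:[VNW] = -4/3:-5/6 = 8/5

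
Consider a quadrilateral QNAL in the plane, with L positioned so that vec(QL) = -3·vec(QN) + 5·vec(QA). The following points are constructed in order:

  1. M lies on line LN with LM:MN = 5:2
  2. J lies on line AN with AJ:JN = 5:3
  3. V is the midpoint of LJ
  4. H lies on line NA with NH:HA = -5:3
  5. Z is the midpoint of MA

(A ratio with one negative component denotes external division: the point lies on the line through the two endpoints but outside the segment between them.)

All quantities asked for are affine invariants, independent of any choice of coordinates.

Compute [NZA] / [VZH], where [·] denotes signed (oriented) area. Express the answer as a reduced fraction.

Assign Q = (0, 0), N = (1, 0), A = (0, 1), L = (-3, 5) — the answer is frame-independent, so this choice is without loss of generality.
1. M lies on line LN with LM:MN = 5:2 ⇒ M = (-1/7, 10/7)
2. J lies on line AN with AJ:JN = 5:3 ⇒ J = (5/8, 3/8)
3. V is the midpoint of LJ ⇒ V = (-19/16, 43/16)
4. H lies on line NA with NH:HA = -5:3 ⇒ H = (-3/2, 5/2)
5. Z is the midpoint of MA ⇒ Z = (-1/14, 17/14)
2·[NZA] = 1/7, 2·[VZH] = -75/112
[NZA]:[VZH] = 1/7:-75/112 = -16/75

[NZA]:[VZH] = -16/75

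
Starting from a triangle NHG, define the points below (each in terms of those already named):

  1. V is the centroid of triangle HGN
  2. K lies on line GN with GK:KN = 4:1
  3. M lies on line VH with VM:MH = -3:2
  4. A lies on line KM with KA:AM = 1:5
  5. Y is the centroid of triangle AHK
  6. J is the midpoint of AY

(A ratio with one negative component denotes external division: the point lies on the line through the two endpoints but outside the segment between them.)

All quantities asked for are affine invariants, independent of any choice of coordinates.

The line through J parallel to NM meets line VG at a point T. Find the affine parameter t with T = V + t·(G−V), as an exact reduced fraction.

Assign N = (0, 0), H = (1, 0), G = (0, 1) — the answer is frame-independent, so this choice is without loss of generality.
1. V is the centroid of triangle HGN ⇒ V = (1/3, 1/3)
2. K lies on line GN with GK:KN = 4:1 ⇒ K = (0, 1/5)
3. M lies on line VH with VM:MH = -3:2 ⇒ M = (7/3, -2/3)
4. A lies on line KM with KA:AM = 1:5 ⇒ A = (7/18, 1/18)
5. Y is the centroid of triangle AHK ⇒ Y = (25/54, 23/270)
6. J is the midpoint of AY ⇒ J = (23/54, 19/270)
through J parallel to NM: direction (7/3, -2/3); meets VG at T = (509/1080, 31/540)
T = V + t·(G−V) with t = -149/360

t = -149/360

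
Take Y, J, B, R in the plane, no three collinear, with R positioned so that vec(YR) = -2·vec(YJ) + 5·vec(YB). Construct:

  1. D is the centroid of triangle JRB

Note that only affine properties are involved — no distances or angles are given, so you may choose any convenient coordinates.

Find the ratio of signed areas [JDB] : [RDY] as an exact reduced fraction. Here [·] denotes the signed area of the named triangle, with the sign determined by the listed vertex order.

[JDB]:[RDY] = -2/7

Assign Y = (0, 0), J = (1, 0), B = (0, 1), R = (-2, 5) — the answer is frame-independent, so this choice is without loss of generality.
1. D is the centroid of triangle JRB ⇒ D = (-1/3, 2)
2·[JDB] = 2/3, 2·[RDY] = -7/3
[JDB]:[RDY] = 2/3:-7/3 = -2/7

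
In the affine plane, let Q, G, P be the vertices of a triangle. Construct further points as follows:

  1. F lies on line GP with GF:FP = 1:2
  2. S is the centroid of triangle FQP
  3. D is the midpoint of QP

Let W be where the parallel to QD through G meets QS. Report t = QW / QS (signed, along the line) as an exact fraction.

Assign Q = (0, 0), G = (1, 0), P = (0, 1) — the answer is frame-independent, so this choice is without loss of generality.
1. F lies on line GP with GF:FP = 1:2 ⇒ F = (2/3, 1/3)
2. S is the centroid of triangle FQP ⇒ S = (2/9, 4/9)
3. D is the midpoint of QP ⇒ D = (0, 1/2)
through G parallel to QD: direction (0, 1/2); meets QS at W = (1, 2)
W = Q + t·(S−Q) with t = 9/2

t = 9/2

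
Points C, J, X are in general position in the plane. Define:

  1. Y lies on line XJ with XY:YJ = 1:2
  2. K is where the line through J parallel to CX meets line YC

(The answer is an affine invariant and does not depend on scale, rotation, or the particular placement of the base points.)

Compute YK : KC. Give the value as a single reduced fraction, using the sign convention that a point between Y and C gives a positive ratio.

YK:KC = -2/3

Set C = (0, 0), J = (1, 0), X = (0, 1); any affine frame gives the same invariant.
1. Y lies on line XJ with XY:YJ = 1:2 ⇒ Y = (1/3, 2/3)
2. K is where the line through J parallel to CX meets line YC ⇒ K = (1, 2)
K = Y + t·(C−Y) with t = -2, so YK:KC = t:(1−t) = -2:3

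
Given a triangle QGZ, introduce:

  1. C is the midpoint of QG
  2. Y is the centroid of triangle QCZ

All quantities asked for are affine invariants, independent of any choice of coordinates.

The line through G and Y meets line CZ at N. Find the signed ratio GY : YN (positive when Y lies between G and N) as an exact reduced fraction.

Assign Q = (0, 0), G = (1, 0), Z = (0, 1) — the answer is frame-independent, so this choice is without loss of generality.
1. C is the midpoint of QG ⇒ C = (1/2, 0)
2. Y is the centroid of triangle QCZ ⇒ Y = (1/6, 1/3)
line GY meets CZ at N = (3/8, 1/4)
Y = G + t·(N−G) with t = 4/3, so GY:YN = 4/3:-1/3

GY:YN = -4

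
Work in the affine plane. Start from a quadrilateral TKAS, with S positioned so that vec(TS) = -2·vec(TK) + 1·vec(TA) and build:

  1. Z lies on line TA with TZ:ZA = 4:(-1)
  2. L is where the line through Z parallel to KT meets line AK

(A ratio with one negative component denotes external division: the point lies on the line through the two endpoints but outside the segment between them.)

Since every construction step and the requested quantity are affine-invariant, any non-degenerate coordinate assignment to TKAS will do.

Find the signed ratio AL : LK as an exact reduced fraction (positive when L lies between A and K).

Work in coordinates with T = (0, 0), K = (1, 0), A = (0, 1), S = (-2, 1).
1. Z lies on line TA with TZ:ZA = 4:(-1) ⇒ Z = (0, 4/3)
2. L is where the line through Z parallel to KT meets line AK ⇒ L = (-1/3, 4/3)
L = A + t·(K−A) with t = -1/3, so AL:LK = t:(1−t) = -1/3:4/3

AL:LK = -1/4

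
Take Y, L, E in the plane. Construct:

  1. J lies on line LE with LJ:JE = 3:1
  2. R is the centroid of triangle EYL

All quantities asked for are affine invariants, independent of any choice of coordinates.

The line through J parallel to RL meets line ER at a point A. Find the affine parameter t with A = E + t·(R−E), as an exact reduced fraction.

t = 1/4

Work in coordinates with Y = (0, 0), L = (1, 0), E = (0, 1).
1. J lies on line LE with LJ:JE = 3:1 ⇒ J = (1/4, 3/4)
2. R is the centroid of triangle EYL ⇒ R = (1/3, 1/3)
through J parallel to RL: direction (2/3, -1/3); meets ER at A = (1/12, 5/6)
A = E + t·(R−E) with t = 1/4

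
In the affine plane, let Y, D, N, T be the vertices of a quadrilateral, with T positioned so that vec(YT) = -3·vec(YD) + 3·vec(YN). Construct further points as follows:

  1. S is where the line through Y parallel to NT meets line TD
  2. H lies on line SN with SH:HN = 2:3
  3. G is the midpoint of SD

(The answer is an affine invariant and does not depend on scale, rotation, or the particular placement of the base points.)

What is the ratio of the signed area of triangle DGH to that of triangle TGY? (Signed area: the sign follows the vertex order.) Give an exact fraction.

Assign Y = (0, 0), D = (1, 0), N = (0, 1), T = (-3, 3) — the answer is frame-independent, so this choice is without loss of generality.
1. S is where the line through Y parallel to NT meets line TD ⇒ S = (9, -6)
2. H lies on line SN with SH:HN = 2:3 ⇒ H = (27/5, -16/5)
3. G is the midpoint of SD ⇒ G = (5, -3)
2·[DGH] = 2/5, 2·[TGY] = -6
[DGH]:[TGY] = 2/5:-6 = -1/15

[DGH]:[TGY] = -1/15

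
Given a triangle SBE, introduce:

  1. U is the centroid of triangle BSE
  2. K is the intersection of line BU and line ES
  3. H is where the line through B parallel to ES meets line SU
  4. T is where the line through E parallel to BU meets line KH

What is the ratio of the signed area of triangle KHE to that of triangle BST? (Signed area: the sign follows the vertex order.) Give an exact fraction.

Set S = (0, 0), B = (1, 0), E = (0, 1); any affine frame gives the same invariant.
1. U is the centroid of triangle BSE ⇒ U = (1/3, 1/3)
2. K is the intersection of line BU and line ES ⇒ K = (0, 1/2)
3. H is where the line through B parallel to ES meets line SU ⇒ H = (1, 1)
4. T is where the line through E parallel to BU meets line KH ⇒ T = (1/2, 3/4)
2·[KHE] = 1/2, 2·[BST] = -3/4
[KHE]:[BST] = 1/2:-3/4 = -2/3

[KHE]:[BST] = -2/3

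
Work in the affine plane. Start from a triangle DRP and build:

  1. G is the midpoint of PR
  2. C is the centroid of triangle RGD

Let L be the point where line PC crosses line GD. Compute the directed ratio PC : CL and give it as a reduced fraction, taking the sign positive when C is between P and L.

PC:CL = -4

Work in coordinates with D = (0, 0), R = (1, 0), P = (0, 1).
1. G is the midpoint of PR ⇒ G = (1/2, 1/2)
2. C is the centroid of triangle RGD ⇒ C = (1/2, 1/6)
line PC meets GD at L = (3/8, 3/8)
C = P + t·(L−P) with t = 4/3, so PC:CL = 4/3:-1/3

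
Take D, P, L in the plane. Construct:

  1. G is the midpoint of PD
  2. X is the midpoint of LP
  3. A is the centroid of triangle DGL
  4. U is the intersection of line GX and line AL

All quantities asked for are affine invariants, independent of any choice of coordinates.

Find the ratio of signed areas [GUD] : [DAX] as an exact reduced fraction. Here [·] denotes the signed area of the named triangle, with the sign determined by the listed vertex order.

[GUD]:[DAX] = 6

Work in coordinates with D = (0, 0), P = (1, 0), L = (0, 1).
1. G is the midpoint of PD ⇒ G = (1/2, 0)
2. X is the midpoint of LP ⇒ X = (1/2, 1/2)
3. A is the centroid of triangle DGL ⇒ A = (1/6, 1/3)
4. U is the intersection of line GX and line AL ⇒ U = (1/2, -1)
2·[GUD] = -1/2, 2·[DAX] = -1/12
[GUD]:[DAX] = -1/2:-1/12 = 6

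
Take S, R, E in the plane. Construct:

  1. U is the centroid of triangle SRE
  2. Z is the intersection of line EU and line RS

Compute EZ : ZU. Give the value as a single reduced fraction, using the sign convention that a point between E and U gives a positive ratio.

Assign S = (0, 0), R = (1, 0), E = (0, 1) — the answer is frame-independent, so this choice is without loss of generality.
1. U is the centroid of triangle SRE ⇒ U = (1/3, 1/3)
2. Z is the intersection of line EU and line RS ⇒ Z = (1/2, 0)
Z = E + t·(U−E) with t = 3/2, so EZ:ZU = t:(1−t) = 3/2:-1/2

EZ:ZU = -3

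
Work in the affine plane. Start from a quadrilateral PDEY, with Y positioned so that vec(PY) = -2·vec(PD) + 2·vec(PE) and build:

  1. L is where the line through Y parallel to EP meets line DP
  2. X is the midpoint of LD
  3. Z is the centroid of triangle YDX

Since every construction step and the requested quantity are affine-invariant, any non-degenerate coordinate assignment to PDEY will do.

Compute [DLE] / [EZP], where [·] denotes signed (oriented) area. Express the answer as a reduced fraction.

[DLE]:[EZP] = -6

Work in coordinates with P = (0, 0), D = (1, 0), E = (0, 1), Y = (-2, 2).
1. L is where the line through Y parallel to EP meets line DP ⇒ L = (-2, 0)
2. X is the midpoint of LD ⇒ X = (-1/2, 0)
3. Z is the centroid of triangle YDX ⇒ Z = (-1/2, 2/3)
2·[DLE] = -3, 2·[EZP] = 1/2
[DLE]:[EZP] = -3:1/2 = -6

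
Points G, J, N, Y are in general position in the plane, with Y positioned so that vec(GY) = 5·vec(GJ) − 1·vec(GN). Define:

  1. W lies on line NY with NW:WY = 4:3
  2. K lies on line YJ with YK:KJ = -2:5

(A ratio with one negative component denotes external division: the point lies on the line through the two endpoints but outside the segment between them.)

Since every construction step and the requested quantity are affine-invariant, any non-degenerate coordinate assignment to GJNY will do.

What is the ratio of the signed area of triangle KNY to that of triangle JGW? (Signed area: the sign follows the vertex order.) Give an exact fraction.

[KNY]:[JGW] = 14

Work in coordinates with G = (0, 0), J = (1, 0), N = (0, 1), Y = (5, -1).
1. W lies on line NY with NW:WY = 4:3 ⇒ W = (20/7, -1/7)
2. K lies on line YJ with YK:KJ = -2:5 ⇒ K = (23/3, -5/3)
2·[KNY] = 2, 2·[JGW] = 1/7
[KNY]:[JGW] = 2:1/7 = 14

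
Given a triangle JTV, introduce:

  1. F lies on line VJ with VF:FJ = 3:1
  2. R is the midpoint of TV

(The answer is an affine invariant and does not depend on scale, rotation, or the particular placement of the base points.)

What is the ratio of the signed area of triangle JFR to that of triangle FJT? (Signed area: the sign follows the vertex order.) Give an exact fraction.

[JFR]:[FJT] = -1/2

Assign J = (0, 0), T = (1, 0), V = (0, 1) — the answer is frame-independent, so this choice is without loss of generality.
1. F lies on line VJ with VF:FJ = 3:1 ⇒ F = (0, 1/4)
2. R is the midpoint of TV ⇒ R = (1/2, 1/2)
2·[JFR] = -1/8, 2·[FJT] = 1/4
[JFR]:[FJT] = -1/8:1/4 = -1/2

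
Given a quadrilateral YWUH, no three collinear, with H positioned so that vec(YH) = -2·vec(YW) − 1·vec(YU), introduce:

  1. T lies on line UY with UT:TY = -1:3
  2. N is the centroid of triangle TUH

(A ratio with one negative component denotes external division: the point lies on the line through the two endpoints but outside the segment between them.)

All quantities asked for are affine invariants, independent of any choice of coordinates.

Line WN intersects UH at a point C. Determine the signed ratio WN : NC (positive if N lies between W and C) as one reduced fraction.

WN:NC = -13

Set Y = (0, 0), W = (1, 0), U = (0, 1), H = (-2, -1); any affine frame gives the same invariant.
1. T lies on line UY with UT:TY = -1:3 ⇒ T = (0, 3/2)
2. N is the centroid of triangle TUH ⇒ N = (-2/3, 1/2)
line WN meets UH at C = (-7/13, 6/13)
N = W + t·(C−W) with t = 13/12, so WN:NC = 13/12:-1/12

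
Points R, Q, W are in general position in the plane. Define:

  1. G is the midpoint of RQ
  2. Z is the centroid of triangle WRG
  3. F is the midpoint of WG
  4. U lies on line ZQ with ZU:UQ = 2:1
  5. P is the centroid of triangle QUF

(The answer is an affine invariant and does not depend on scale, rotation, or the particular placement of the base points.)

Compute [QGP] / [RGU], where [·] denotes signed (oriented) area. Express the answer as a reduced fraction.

Work in coordinates with R = (0, 0), Q = (1, 0), W = (0, 1).
1. G is the midpoint of RQ ⇒ G = (1/2, 0)
2. Z is the centroid of triangle WRG ⇒ Z = (1/6, 1/3)
3. F is the midpoint of WG ⇒ F = (1/4, 1/2)
4. U lies on line ZQ with ZU:UQ = 2:1 ⇒ U = (13/18, 1/9)
5. P is the centroid of triangle QUF ⇒ P = (71/108, 11/54)
2·[QGP] = -11/108, 2·[RGU] = 1/18
[QGP]:[RGU] = -11/108:1/18 = -11/6

[QGP]:[RGU] = -11/6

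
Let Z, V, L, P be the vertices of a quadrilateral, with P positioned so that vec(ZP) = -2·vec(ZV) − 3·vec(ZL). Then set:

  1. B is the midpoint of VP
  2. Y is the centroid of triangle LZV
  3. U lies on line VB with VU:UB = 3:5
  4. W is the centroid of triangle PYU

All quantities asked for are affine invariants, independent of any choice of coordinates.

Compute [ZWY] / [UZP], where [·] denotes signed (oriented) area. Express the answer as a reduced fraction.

[ZWY]:[UZP] = 32/351

Set Z = (0, 0), V = (1, 0), L = (0, 1), P = (-2, -3); any affine frame gives the same invariant.
1. B is the midpoint of VP ⇒ B = (-1/2, -3/2)
2. Y is the centroid of triangle LZV ⇒ Y = (1/3, 1/3)
3. U lies on line VB with VU:UB = 3:5 ⇒ U = (7/16, -9/16)
4. W is the centroid of triangle PYU ⇒ W = (-59/144, -155/144)
2·[ZWY] = 2/9, 2·[UZP] = 39/16
[ZWY]:[UZP] = 2/9:39/16 = 32/351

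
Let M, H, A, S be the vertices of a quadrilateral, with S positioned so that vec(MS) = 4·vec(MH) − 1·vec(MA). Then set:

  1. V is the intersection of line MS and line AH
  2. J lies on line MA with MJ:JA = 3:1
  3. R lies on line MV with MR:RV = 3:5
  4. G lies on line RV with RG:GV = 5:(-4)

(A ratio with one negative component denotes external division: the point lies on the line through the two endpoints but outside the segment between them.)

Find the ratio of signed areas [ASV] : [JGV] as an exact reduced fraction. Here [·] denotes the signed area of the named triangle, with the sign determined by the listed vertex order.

Choose coordinates M = (0, 0), H = (1, 0), A = (0, 1), S = (4, -1).
1. V is the intersection of line MS and line AH ⇒ V = (4/3, -1/3)
2. J lies on line MA with MJ:JA = 3:1 ⇒ J = (0, 3/4)
3. R lies on line MV with MR:RV = 3:5 ⇒ R = (1/2, -1/8)
4. G lies on line RV with RG:GV = 5:(-4) ⇒ G = (14/3, -7/6)
2·[ASV] = -8/3, 2·[JGV] = -5/2
[ASV]:[JGV] = -8/3:-5/2 = 16/15

[ASV]:[JGV] = 16/15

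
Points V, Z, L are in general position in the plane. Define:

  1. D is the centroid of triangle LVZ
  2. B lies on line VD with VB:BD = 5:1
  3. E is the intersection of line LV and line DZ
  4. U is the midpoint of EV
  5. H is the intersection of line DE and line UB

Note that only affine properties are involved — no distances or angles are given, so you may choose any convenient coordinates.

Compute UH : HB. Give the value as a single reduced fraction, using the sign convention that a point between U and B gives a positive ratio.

UH:HB = -3

Assign V = (0, 0), Z = (1, 0), L = (0, 1) — the answer is frame-independent, so this choice is without loss of generality.
1. D is the centroid of triangle LVZ ⇒ D = (1/3, 1/3)
2. B lies on line VD with VB:BD = 5:1 ⇒ B = (5/18, 5/18)
3. E is the intersection of line LV and line DZ ⇒ E = (0, 1/2)
4. U is the midpoint of EV ⇒ U = (0, 1/4)
5. H is the intersection of line DE and line UB ⇒ H = (5/12, 7/24)
H = U + t·(B−U) with t = 3/2, so UH:HB = t:(1−t) = 3/2:-1/2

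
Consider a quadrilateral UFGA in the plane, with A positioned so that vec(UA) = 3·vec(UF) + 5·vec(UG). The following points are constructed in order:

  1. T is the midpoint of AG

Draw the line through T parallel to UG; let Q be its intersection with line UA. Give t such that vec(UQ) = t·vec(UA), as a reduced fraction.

t = 1/2

Set U = (0, 0), F = (1, 0), G = (0, 1), A = (3, 5); any affine frame gives the same invariant.
1. T is the midpoint of AG ⇒ T = (3/2, 3)
through T parallel to UG: direction (0, 1); meets UA at Q = (3/2, 5/2)
Q = U + t·(A−U) with t = 1/2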